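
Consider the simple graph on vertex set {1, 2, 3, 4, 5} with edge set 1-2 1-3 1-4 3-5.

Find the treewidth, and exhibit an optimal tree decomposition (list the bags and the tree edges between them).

Each bag holds 2 vertices, so the decomposition has width 1, which upper-bounds the treewidth. Any graph with an edge has treewidth ≥ 1, and G has the edge 3–1. Combining the bounds, tw(G) = 1.

Treewidth 1.
One such decomposition:
Bags: B1 = {1, 3}  B2 = {1, 2}  B3 = {1, 4}  B4 = {3, 5}
Tree: B1–B2, B2–B3, B1–B4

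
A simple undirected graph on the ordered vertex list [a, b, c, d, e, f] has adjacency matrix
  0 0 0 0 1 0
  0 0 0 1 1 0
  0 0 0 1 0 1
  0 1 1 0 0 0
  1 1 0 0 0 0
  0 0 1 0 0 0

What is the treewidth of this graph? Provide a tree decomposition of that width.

The largest bag has 2 vertices, giving width 1; this decomposition certifies tw(G) ≤ 1. Any graph with an edge has treewidth ≥ 1, and G has the edge d–b. Combining the bounds, tw(G) = 1.

Treewidth 1.
One optimal decomposition is:
Bags: B1 = {b, d}  B2 = {b, e}  B3 = {c, d}  B4 = {a, e}  B5 = {c, f}
Tree: B1–B2, B1–B3, B2–B4, B3–B5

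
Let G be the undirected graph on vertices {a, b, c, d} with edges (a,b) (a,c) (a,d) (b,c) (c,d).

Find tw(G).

A width-2 tree decomposition is:
Bags: B1 = {a, b, c}  B2 = {a, c, d}
Tree: B1–B2
Every bag has size at most 3, so the width is 3 − 1 = 2 and tw(G) ≤ 2. On the other hand G contains the 3-clique {a, c, d}. A clique must lie in a single bag of any decomposition, so no decomposition can have width below 2. Combining the bounds, tw(G) = 2.

2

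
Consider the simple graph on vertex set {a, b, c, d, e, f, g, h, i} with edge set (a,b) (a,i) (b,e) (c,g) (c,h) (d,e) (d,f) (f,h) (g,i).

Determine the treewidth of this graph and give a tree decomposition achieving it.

Treewidth 2.
One optimal decomposition is:
Bags: B1 = {c, g, i}  B2 = {c, h, i}  B3 = {f, h, i}  B4 = {d, f, i}  B5 = {d, e, i}  B6 = {b, e, i}  B7 = {a, b, i}
Tree: B1–B2, B2–B3, B3–B4, B4–B5, B5–B6, B6–B7

Each bag holds 3 vertices, so the decomposition has width 2, which upper-bounds the treewidth. The edges i–g–c–h–f–d–e–b–a–i form a cycle, so G is not a tree and its treewidth is at least 2. Therefore the treewidth is 2.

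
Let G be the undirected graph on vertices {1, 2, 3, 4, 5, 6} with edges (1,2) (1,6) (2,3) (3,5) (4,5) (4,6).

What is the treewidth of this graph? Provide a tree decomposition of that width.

The largest bag has 3 vertices, giving width 2; this decomposition certifies tw(G) ≤ 2. Since 4–5–3–2–1–6–4 is a cycle in G, G is not acyclic. Forests are exactly the graphs of treewidth ≤ 1, so tw(G) ≥ 2. The upper and lower bounds meet at 2, so that is the treewidth.

Treewidth 2.
One optimal decomposition is:
Bags: B1 = {3, 4, 5}  B2 = {2, 3, 4}  B3 = {1, 2, 4}  B4 = {1, 4, 6}
Tree: B1–B2, B2–B3, B3–B4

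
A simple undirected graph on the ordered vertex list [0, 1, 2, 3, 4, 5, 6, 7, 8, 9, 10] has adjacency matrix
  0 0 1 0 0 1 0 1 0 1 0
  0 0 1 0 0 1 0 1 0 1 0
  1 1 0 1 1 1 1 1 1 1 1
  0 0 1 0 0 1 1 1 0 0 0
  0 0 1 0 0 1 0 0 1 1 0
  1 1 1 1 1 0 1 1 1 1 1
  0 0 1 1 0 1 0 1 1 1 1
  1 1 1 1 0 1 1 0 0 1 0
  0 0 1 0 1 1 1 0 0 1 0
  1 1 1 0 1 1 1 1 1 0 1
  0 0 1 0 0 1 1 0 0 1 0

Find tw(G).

4

A width-4 tree decomposition is:
Bags: B1 = {2, 5, 6, 9, 10}  B2 = {2, 5, 6, 7, 9}  B3 = {2, 3, 5, 6, 7}  B4 = {2, 5, 6, 8, 9}  B5 = {0, 2, 5, 7, 9}  B6 = {1, 2, 5, 7, 9}  B7 = {2, 4, 5, 8, 9}
Tree: B1–B2, B2–B3, B1–B4, B2–B5, B5–B6, B4–B7
Each bag holds 5 vertices, so the decomposition has width 4, which upper-bounds the treewidth. For the lower bound, the 5 vertices {0, 2, 5, 7, 9} are pairwise adjacent, and any tree decomposition puts a clique entirely inside one bag — forcing width ≥ 4. Combining the bounds, tw(G) = 4.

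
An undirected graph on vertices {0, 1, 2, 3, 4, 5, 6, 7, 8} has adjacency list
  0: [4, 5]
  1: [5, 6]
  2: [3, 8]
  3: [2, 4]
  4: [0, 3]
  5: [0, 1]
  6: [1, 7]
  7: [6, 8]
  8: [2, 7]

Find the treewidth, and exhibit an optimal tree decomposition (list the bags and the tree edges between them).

Treewidth 2.
One such decomposition:
Bags: B1 = {2, 3, 4}  B2 = {0, 2, 4}  B3 = {0, 2, 5}  B4 = {1, 2, 5}  B5 = {1, 2, 6}  B6 = {2, 6, 7}  B7 = {2, 7, 8}
Tree: B1–B2, B2–B3, B3–B4, B4–B5, B5–B6, B6–B7

The largest bag has 3 vertices, giving width 2; this decomposition certifies tw(G) ≤ 2. Since 2–3–4–0–5–1–6–7–8–2 is a cycle in G, G is not acyclic. Forests are exactly the graphs of treewidth ≤ 1, so tw(G) ≥ 2. Hence tw(G) = 2 exactly.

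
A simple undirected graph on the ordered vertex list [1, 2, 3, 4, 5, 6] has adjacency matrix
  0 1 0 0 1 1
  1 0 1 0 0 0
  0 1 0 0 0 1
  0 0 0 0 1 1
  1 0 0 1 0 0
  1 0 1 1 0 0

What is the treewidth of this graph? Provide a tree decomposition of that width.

Treewidth 2.
One such decomposition:
Bags: B1 = {2, 3, 6}  B2 = {1, 2, 6}  B3 = {1, 4, 6}  B4 = {1, 4, 5}
Tree: B1–B2, B2–B3, B3–B4

Each bag holds 3 vertices, so the decomposition has width 2, which upper-bounds the treewidth. The edges 3–2–1–6–3 form a cycle, so G is not a tree and its treewidth is at least 2. Therefore the treewidth is 2.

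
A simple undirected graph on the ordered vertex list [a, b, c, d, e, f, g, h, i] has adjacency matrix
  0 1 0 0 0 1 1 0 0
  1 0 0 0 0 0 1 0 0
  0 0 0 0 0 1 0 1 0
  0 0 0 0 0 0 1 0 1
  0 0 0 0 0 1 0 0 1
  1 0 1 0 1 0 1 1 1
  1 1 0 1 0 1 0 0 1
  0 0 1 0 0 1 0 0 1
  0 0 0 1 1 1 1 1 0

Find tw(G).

2

A width-2 tree decomposition is:
Bags: B1 = {f, h, i}  B2 = {f, g, i}  B3 = {d, g, i}  B4 = {e, f, i}  B5 = {c, f, h}  B6 = {a, f, g}  B7 = {a, b, g}
Tree: B1–B2, B2–B3, B2–B4, B1–B5, B2–B6, B6–B7
Every bag has size at most 3, so the width is 3 − 1 = 2 and tw(G) ≤ 2. On the other hand G contains the 3-clique {d, g, i}. A clique must lie in a single bag of any decomposition, so no decomposition can have width below 2. Combining the bounds, tw(G) = 2.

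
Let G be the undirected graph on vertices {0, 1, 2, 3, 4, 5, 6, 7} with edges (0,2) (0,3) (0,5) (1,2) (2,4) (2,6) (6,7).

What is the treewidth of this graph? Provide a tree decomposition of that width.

Every bag has size at most 2, so the width is 2 − 1 = 1 and tw(G) ≤ 1. Any graph with an edge has treewidth ≥ 1, and G has the edge 2–0. Combining the bounds, tw(G) = 1.

Treewidth 1.
One optimal decomposition is:
Bags: B1 = {0, 2}  B2 = {2, 6}  B3 = {0, 3}  B4 = {0, 5}  B5 = {2, 4}  B6 = {6, 7}  B7 = {1, 2}
Tree: B1–B2, B1–B3, B3–B4, B1–B5, B2–B6, B5–B7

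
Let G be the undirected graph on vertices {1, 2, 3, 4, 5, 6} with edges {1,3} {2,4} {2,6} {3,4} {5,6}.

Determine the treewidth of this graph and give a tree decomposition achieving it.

Treewidth 1.
One such decomposition:
Bags: B1 = {5, 6}  B2 = {2, 6}  B3 = {2, 4}  B4 = {3, 4}  B5 = {1, 3}
Tree: B1–B2, B2–B3, B3–B4, B4–B5

The largest bag has 2 vertices, giving width 1; this decomposition certifies tw(G) ≤ 1. G has an edge, so its treewidth is at least 1. Combining the bounds, tw(G) = 1.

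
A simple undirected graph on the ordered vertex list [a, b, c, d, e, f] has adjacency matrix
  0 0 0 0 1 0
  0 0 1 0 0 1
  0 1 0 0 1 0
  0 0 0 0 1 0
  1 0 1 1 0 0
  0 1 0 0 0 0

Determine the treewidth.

A width-1 tree decomposition is:
Bags: B1 = {c, e}  B2 = {a, e}  B3 = {b, c}  B4 = {b, f}  B5 = {d, e}
Tree: B1–B2, B1–B3, B3–B4, B2–B5
Every bag has size at most 2, so the width is 2 − 1 = 1 and tw(G) ≤ 1. Any graph with an edge has treewidth ≥ 1, and G has the edge e–c. Combining the bounds, tw(G) = 1.

1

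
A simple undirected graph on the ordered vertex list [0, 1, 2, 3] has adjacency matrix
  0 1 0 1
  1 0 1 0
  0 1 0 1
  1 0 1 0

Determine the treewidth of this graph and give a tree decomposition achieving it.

Treewidth 2.
One optimal decomposition is:
Bags: B1 = {0, 2, 3}  B2 = {0, 1, 2}
Tree: B1–B2

Every bag has size at most 3, so the width is 3 − 1 = 2 and tw(G) ≤ 2. The edges 2–3–0–1–2 form a cycle, so G is not a tree and its treewidth is at least 2. Therefore the treewidth is 2.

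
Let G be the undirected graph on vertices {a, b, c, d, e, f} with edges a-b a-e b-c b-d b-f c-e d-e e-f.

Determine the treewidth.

A width-2 tree decomposition is:
Bags: B1 = {b, e, f}  B2 = {a, b, e}  B3 = {b, c, e}  B4 = {b, d, e}
Tree: B1–B2, B2–B3, B3–B4
The largest bag has 3 vertices, giving width 2; this decomposition certifies tw(G) ≤ 2. Since e–f–b–a–e is a cycle in G, G is not acyclic. Forests are exactly the graphs of treewidth ≤ 1, so tw(G) ≥ 2. Hence tw(G) = 2 exactly.

2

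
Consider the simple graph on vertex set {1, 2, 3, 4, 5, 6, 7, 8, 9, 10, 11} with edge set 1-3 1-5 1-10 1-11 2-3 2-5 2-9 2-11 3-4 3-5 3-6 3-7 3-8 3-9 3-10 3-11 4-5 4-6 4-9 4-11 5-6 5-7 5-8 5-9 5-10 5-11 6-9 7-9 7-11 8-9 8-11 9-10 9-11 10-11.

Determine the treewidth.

4

A width-4 tree decomposition is:
Bags: B1 = {2, 3, 5, 9, 11}  B2 = {3, 5, 8, 9, 11}  B3 = {3, 4, 5, 9, 11}  B4 = {3, 4, 5, 6, 9}  B5 = {3, 5, 9, 10, 11}  B6 = {1, 3, 5, 10, 11}  B7 = {3, 5, 7, 9, 11}
Tree: B1–B2, B2–B3, B3–B4, B3–B5, B5–B6, B5–B7
Each bag holds 5 vertices, so the decomposition has width 4, which upper-bounds the treewidth. Conversely, {1, 3, 5, 10, 11} is a clique of size 5, and the vertices of any clique must share a bag in every tree decomposition; so some bag has ≥ 5 vertices and tw(G) ≥ 4. The upper and lower bounds meet at 4, so that is the treewidth.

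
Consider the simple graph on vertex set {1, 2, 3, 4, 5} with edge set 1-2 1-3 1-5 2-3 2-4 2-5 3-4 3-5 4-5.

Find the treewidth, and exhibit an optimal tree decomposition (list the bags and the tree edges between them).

Treewidth 3.
Bags: B1 = {2, 3, 4, 5}  B2 = {1, 2, 3, 5}
Tree: B1–B2

Every bag has size at most 4, so the width is 4 − 1 = 3 and tw(G) ≤ 3. On the other hand G contains the 4-clique {1, 2, 3, 5}. A clique must lie in a single bag of any decomposition, so no decomposition can have width below 3. Hence tw(G) = 3 exactly.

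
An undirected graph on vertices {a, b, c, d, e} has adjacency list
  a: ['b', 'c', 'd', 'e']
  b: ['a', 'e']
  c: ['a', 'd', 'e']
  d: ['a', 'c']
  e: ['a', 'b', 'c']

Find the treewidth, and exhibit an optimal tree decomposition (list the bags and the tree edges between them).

The largest bag has 3 vertices, giving width 2; this decomposition certifies tw(G) ≤ 2. For the lower bound, the 3 vertices {a, c, d} are pairwise adjacent, and any tree decomposition puts a clique entirely inside one bag — forcing width ≥ 2. Hence tw(G) = 2 exactly.

Treewidth 2.
One optimal decomposition is:
Bags: B1 = {a, c, e}  B2 = {a, b, e}  B3 = {a, c, d}
Tree: B1–B2, B1–B3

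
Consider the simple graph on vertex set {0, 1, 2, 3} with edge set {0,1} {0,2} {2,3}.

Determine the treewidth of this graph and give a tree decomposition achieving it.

Treewidth 1.
One optimal decomposition is:
Bags: B1 = {0, 1}  B2 = {0, 2}  B3 = {2, 3}
Tree: B1–B2, B2–B3

Every bag has size at most 2, so the width is 2 − 1 = 1 and tw(G) ≤ 1. Since G has at least one edge (e.g. 1–0), it is not an edgeless graph, so tw(G) ≥ 1. Combining the bounds, tw(G) = 1.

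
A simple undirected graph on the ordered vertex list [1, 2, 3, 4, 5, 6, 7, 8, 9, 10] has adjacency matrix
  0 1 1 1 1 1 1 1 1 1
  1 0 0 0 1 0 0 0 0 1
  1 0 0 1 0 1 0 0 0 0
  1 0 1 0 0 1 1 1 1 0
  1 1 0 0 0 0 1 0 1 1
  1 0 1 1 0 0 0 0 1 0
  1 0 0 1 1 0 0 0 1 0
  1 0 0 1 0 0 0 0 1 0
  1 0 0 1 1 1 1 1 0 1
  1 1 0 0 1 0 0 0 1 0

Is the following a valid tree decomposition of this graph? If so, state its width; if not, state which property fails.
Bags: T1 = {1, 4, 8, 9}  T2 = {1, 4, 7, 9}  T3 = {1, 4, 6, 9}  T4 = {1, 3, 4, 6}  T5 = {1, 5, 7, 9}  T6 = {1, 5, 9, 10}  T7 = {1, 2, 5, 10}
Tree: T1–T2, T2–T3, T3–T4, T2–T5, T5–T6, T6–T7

Yes; width 3.

Every vertex of G appears in some bag (union = {1, 2, 3, 4, 5, 6, 7, 8, 9, 10}); every edge is covered by a bag; and for each vertex v the set of bags containing v is connected in the bag tree. The decomposition is therefore valid. The largest bag has 4 vertices, so the width is 3.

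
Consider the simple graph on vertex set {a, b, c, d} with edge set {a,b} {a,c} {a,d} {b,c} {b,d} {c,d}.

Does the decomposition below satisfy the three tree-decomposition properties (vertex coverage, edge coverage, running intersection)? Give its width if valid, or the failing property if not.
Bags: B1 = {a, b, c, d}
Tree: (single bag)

Yes; width 3.

Checking the three conditions: (i) the bags cover all of {a, b, c, d}; (ii) for each edge, some bag contains both endpoints; (iii) the bags containing any fixed vertex form a subtree. All hold, so the decomposition is valid with width 4 − 1 = 3.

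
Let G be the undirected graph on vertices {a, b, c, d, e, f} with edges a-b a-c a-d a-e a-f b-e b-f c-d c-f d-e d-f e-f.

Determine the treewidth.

3

A width-3 tree decomposition is:
Bags: B1 = {a, d, e, f}  B2 = {a, c, d, f}  B3 = {a, b, e, f}
Tree: B1–B2, B1–B3
Each bag holds 4 vertices, so the decomposition has width 3, which upper-bounds the treewidth. On the other hand G contains the 4-clique {a, d, e, f}. A clique must lie in a single bag of any decomposition, so no decomposition can have width below 3. The upper and lower bounds meet at 3, so that is the treewidth.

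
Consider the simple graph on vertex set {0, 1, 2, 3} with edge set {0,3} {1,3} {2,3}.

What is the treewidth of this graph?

A width-1 tree decomposition is:
Bags: B1 = {2, 3}  B2 = {0, 3}  B3 = {1, 3}
Tree: B1–B2, B1–B3
The largest bag has 2 vertices, giving width 1; this decomposition certifies tw(G) ≤ 1. Any graph with an edge has treewidth ≥ 1, and G has the edge 2–3. Combining the bounds, tw(G) = 1.

1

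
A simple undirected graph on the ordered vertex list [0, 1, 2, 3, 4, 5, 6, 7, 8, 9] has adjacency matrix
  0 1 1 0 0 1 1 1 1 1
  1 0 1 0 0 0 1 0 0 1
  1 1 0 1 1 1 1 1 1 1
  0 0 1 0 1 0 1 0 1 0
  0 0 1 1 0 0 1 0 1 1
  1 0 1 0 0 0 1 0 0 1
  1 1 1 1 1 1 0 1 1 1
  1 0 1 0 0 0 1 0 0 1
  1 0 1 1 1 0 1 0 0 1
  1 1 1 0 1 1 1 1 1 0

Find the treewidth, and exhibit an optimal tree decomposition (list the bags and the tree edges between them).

Each bag holds 5 vertices, so the decomposition has width 4, which upper-bounds the treewidth. On the other hand G contains the 5-clique {0, 2, 6, 8, 9}. A clique must lie in a single bag of any decomposition, so no decomposition can have width below 4. The upper and lower bounds meet at 4, so that is the treewidth.

Treewidth 4.
Bags: B1 = {0, 2, 6, 8, 9}  B2 = {0, 1, 2, 6, 9}  B3 = {2, 4, 6, 8, 9}  B4 = {0, 2, 6, 7, 9}  B5 = {0, 2, 5, 6, 9}  B6 = {2, 3, 4, 6, 8}
Tree: B1–B2, B1–B3, B1–B4, B4–B5, B3–B6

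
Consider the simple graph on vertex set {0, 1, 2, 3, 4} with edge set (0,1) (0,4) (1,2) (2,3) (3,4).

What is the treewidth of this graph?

A width-2 tree decomposition is:
Bags: B1 = {2, 3, 4}  B2 = {1, 2, 4}  B3 = {0, 1, 4}
Tree: B1–B2, B2–B3
Every bag has size at most 3, so the width is 3 − 1 = 2 and tw(G) ≤ 2. For the lower bound, G contains the cycle 4–3–2–1–0–4, so G is not a forest; only forests have treewidth ≤ 1, hence tw(G) ≥ 2. Therefore the treewidth is 2.

2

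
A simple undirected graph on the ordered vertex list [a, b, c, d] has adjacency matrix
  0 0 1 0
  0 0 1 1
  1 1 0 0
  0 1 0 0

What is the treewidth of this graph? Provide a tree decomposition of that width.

Treewidth 1.
One such decomposition:
Bags: B1 = {a, c}  B2 = {b, c}  B3 = {b, d}
Tree: B1–B2, B2–B3

Every bag has size at most 2, so the width is 2 − 1 = 1 and tw(G) ≤ 1. G has an edge, so its treewidth is at least 1. The upper and lower bounds meet at 1, so that is the treewidth.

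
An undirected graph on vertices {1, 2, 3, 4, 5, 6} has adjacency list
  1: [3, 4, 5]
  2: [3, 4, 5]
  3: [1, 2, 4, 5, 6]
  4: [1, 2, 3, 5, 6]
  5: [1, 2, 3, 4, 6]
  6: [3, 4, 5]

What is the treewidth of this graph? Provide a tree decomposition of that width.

Each bag holds 4 vertices, so the decomposition has width 3, which upper-bounds the treewidth. Conversely, {1, 3, 4, 5} is a clique of size 4, and the vertices of any clique must share a bag in every tree decomposition; so some bag has ≥ 4 vertices and tw(G) ≥ 3. The upper and lower bounds meet at 3, so that is the treewidth.

Treewidth 3.
One optimal decomposition is:
Bags: B1 = {1, 3, 4, 5}  B2 = {2, 3, 4, 5}  B3 = {3, 4, 5, 6}
Tree: B1–B2, B2–B3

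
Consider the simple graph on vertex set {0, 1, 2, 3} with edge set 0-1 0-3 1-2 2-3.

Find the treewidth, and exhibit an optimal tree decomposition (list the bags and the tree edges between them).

Treewidth 2.
One optimal decomposition is:
Bags: B1 = {0, 1, 2}  B2 = {0, 2, 3}
Tree: B1–B2

Every bag has size at most 3, so the width is 3 − 1 = 2 and tw(G) ≤ 2. Since 0–1–2–3–0 is a cycle in G, G is not acyclic. Forests are exactly the graphs of treewidth ≤ 1, so tw(G) ≥ 2. Therefore the treewidth is 2.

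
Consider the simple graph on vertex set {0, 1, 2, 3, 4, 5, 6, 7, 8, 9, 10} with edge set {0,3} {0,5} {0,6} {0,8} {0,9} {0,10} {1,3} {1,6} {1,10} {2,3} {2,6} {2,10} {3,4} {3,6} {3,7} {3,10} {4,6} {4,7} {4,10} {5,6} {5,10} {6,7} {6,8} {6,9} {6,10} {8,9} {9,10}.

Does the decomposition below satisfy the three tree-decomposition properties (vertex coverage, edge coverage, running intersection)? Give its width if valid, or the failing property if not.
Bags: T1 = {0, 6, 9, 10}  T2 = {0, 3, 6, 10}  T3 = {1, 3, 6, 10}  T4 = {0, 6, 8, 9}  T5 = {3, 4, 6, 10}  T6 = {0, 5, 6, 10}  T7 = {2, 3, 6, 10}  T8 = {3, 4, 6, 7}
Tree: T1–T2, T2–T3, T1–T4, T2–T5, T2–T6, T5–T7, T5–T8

Yes; width 3.

Every vertex of G appears in some bag (union = {0, 1, 2, 3, 4, 5, 6, 7, 8, 9, 10}); every edge is covered by a bag; and for each vertex v the set of bags containing v is connected in the bag tree. The decomposition is therefore valid. The largest bag has 4 vertices, so the width is 3.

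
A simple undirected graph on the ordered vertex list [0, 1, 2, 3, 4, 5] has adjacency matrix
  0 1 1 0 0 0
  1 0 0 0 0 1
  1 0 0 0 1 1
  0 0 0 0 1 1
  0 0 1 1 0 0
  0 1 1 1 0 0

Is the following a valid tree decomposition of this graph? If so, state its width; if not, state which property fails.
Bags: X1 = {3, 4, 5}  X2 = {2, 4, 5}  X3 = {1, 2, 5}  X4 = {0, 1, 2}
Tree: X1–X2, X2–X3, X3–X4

Yes; width 2.

Every vertex of G appears in some bag (union = {0, 1, 2, 3, 4, 5}); every edge is covered by a bag; and for each vertex v the set of bags containing v is connected in the bag tree. The decomposition is therefore valid. The largest bag has 3 vertices, so the width is 2.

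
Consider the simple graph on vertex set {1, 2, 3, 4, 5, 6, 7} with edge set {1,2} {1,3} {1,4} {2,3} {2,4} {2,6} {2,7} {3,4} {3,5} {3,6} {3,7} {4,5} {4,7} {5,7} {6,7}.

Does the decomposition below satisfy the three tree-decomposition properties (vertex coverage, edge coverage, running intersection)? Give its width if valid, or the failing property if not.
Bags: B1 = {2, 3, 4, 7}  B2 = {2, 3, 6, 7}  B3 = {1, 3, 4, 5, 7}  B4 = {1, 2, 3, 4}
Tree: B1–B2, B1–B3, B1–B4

No — bags containing vertex 1 are not connected in the tree.

A tree decomposition must satisfy three properties: every vertex lies in some bag; for every edge, both endpoints lie together in some bag; and for every vertex, the bags containing it form a connected subtree. Here bags containing vertex 1 are not connected in the tree, so the decomposition is invalid.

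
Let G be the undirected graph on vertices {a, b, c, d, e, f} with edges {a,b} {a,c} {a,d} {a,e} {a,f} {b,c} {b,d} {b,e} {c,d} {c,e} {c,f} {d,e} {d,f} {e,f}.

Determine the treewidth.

A width-4 tree decomposition is:
Bags: B1 = {a, b, c, d, e}  B2 = {a, c, d, e, f}
Tree: B1–B2
Each bag holds 5 vertices, so the decomposition has width 4, which upper-bounds the treewidth. On the other hand G contains the 5-clique {a, c, d, e, f}. A clique must lie in a single bag of any decomposition, so no decomposition can have width below 4. Combining the bounds, tw(G) = 4.

4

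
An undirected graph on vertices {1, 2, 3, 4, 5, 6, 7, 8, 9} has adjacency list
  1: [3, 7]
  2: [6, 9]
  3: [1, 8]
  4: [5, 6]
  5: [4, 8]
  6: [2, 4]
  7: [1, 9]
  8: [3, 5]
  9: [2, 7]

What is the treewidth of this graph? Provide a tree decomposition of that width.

Treewidth 2.
One such decomposition:
Bags: B1 = {1, 7, 9}  B2 = {1, 2, 9}  B3 = {1, 2, 6}  B4 = {1, 4, 6}  B5 = {1, 4, 5}  B6 = {1, 5, 8}  B7 = {1, 3, 8}
Tree: B1–B2, B2–B3, B3–B4, B4–B5, B5–B6, B6–B7

The largest bag has 3 vertices, giving width 2; this decomposition certifies tw(G) ≤ 2. The edges 1–7–9–2–6–4–5–8–3–1 form a cycle, so G is not a tree and its treewidth is at least 2. Combining the bounds, tw(G) = 2.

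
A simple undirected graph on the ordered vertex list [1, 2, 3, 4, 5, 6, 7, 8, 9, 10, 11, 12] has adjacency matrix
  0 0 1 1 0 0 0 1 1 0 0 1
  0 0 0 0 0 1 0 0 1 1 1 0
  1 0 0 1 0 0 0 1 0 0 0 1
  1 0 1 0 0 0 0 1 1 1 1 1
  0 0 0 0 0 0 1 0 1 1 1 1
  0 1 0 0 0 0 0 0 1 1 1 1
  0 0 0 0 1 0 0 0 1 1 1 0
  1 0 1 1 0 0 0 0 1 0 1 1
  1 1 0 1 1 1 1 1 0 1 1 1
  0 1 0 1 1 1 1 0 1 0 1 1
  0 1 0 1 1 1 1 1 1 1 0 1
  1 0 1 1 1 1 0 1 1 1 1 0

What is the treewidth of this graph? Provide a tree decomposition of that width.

The largest bag has 5 vertices, giving width 4; this decomposition certifies tw(G) ≤ 4. Conversely, {1, 4, 8, 9, 12} is a clique of size 5, and the vertices of any clique must share a bag in every tree decomposition; so some bag has ≥ 5 vertices and tw(G) ≥ 4. Hence tw(G) = 4 exactly.

Treewidth 4.
One such decomposition:
Bags: B1 = {4, 8, 9, 11, 12}  B2 = {4, 9, 10, 11, 12}  B3 = {6, 9, 10, 11, 12}  B4 = {1, 4, 8, 9, 12}  B5 = {1, 3, 4, 8, 12}  B6 = {5, 9, 10, 11, 12}  B7 = {5, 7, 9, 10, 11}  B8 = {2, 6, 9, 10, 11}
Tree: B1–B2, B2–B3, B1–B4, B4–B5, B2–B6, B6–B7, B3–B8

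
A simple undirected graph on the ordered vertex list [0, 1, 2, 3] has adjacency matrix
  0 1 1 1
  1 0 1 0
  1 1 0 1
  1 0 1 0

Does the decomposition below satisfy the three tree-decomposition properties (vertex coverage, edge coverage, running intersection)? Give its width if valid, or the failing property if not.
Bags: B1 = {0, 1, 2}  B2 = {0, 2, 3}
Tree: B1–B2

Yes; width 2.

Vertex coverage: the bags together contain {0, 1, 2, 3}, the full vertex set. Edge coverage: each edge of G has both endpoints in at least one bag. Running intersection: for every vertex, the bags containing it form a connected subtree. All three properties hold, so this is a valid tree decomposition of width max|bag| − 1 = 2, and hence tw(G) ≤ 2.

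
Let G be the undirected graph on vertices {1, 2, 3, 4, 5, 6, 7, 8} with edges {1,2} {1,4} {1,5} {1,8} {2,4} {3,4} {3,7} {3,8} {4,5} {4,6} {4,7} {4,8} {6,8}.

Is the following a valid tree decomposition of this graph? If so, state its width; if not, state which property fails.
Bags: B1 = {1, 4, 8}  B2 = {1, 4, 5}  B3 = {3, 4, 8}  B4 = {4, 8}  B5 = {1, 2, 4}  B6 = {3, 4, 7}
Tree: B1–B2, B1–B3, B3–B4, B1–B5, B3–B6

No — vertex 6 appears in no bag.

A tree decomposition must satisfy three properties: every vertex lies in some bag; for every edge, both endpoints lie together in some bag; and for every vertex, the bags containing it form a connected subtree. Here vertex 6 appears in no bag, so the decomposition is invalid.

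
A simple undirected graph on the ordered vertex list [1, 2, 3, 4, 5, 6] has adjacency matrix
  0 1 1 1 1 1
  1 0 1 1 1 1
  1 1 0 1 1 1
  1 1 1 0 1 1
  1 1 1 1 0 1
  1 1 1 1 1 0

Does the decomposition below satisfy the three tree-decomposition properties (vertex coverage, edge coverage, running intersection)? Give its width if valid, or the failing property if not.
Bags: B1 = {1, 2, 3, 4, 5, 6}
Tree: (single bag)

Vertex coverage: the bags together contain {1, 2, 3, 4, 5, 6}, the full vertex set. Edge coverage: each edge of G has both endpoints in at least one bag. Running intersection: for every vertex, the bags containing it form a connected subtree. All three properties hold, so this is a valid tree decomposition of width max|bag| − 1 = 5, and hence tw(G) ≤ 5.

Yes; width 5.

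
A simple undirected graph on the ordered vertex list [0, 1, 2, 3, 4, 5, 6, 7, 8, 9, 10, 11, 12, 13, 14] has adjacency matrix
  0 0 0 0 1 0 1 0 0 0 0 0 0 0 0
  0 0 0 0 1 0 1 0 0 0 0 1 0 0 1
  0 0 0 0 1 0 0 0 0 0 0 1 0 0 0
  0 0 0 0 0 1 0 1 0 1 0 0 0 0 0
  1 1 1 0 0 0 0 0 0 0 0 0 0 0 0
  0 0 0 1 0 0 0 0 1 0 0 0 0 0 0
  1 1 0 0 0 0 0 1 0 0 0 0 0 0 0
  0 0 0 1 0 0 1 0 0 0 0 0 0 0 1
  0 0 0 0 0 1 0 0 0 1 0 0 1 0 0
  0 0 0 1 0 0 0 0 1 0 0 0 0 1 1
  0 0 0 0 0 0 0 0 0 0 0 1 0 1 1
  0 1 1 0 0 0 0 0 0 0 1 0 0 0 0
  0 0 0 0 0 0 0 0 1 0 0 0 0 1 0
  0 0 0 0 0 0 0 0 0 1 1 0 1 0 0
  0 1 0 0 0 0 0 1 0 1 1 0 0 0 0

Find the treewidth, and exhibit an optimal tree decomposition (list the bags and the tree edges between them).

Every bag has size at most 4, so the width is 4 − 1 = 3 and tw(G) ≤ 3. For the lower bound: the 4 vertex sets {0,2,4}, {11}, {1}, {6,7,10,14} are disjoint, each induces a connected subgraph, and every pair is joined by at least one edge of G. Contracting each set to a single vertex therefore yields K_{4} as a minor, and since treewidth is minor-monotone, tw(G) ≥ tw(K_{4}) = 3. Hence tw(G) = 3 exactly.

Treewidth 3.
One such decomposition:
Bags: B1 = {0, 2, 4, 11}  B2 = {0, 1, 4, 11}  B3 = {0, 1, 6, 11}  B4 = {1, 6, 10, 11}  B5 = {1, 6, 10, 14}  B6 = {6, 7, 10, 14}  B7 = {7, 10, 13, 14}  B8 = {7, 9, 13, 14}  B9 = {3, 7, 9, 13}  B10 = {3, 9, 12, 13}  B11 = {3, 8, 9, 12}  B12 = {3, 5, 8, 12}
Tree: B1–B2, B2–B3, B3–B4, B4–B5, B5–B6, B6–B7, B7–B8, B8–B9, B9–B10, B10–B11, B11–B12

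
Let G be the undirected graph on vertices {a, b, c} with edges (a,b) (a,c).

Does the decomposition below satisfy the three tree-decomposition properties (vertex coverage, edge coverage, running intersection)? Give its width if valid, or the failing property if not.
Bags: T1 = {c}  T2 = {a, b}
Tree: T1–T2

No — edge (a,c) lies in no bag.

A tree decomposition must satisfy three properties: every vertex lies in some bag; for every edge, both endpoints lie together in some bag; and for every vertex, the bags containing it form a connected subtree. Here edge (a,c) lies in no bag, so the decomposition is invalid.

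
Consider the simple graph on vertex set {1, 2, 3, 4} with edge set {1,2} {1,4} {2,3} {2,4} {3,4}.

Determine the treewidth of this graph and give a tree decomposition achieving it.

The largest bag has 3 vertices, giving width 2; this decomposition certifies tw(G) ≤ 2. Conversely, {1, 2, 4} is a clique of size 3, and the vertices of any clique must share a bag in every tree decomposition; so some bag has ≥ 3 vertices and tw(G) ≥ 2. The upper and lower bounds meet at 2, so that is the treewidth.

Treewidth 2.
Bags: B1 = {1, 2, 4}  B2 = {2, 3, 4}
Tree: B1–B2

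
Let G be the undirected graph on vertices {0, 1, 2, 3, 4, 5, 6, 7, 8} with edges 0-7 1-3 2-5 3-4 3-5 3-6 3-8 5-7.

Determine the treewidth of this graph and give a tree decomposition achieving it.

The largest bag has 2 vertices, giving width 1; this decomposition certifies tw(G) ≤ 1. G has an edge, so its treewidth is at least 1. Hence tw(G) = 1 exactly.

Treewidth 1.
Bags: B1 = {3, 5}  B2 = {3, 4}  B3 = {5, 7}  B4 = {1, 3}  B5 = {3, 8}  B6 = {3, 6}  B7 = {2, 5}  B8 = {0, 7}
Tree: B1–B2, B1–B3, B2–B4, B4–B5, B5–B6, B3–B7, B3–B8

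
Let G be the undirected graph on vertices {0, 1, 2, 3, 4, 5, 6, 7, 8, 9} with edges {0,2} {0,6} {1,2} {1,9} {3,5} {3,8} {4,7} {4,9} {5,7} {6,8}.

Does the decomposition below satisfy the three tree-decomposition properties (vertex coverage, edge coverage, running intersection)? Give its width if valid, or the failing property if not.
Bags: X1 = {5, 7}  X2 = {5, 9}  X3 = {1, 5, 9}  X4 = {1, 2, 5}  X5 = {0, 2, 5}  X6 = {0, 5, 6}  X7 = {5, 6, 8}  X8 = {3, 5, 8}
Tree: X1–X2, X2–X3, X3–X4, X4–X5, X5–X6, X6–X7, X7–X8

No — vertex 4 appears in no bag.

A tree decomposition must satisfy three properties: every vertex lies in some bag; for every edge, both endpoints lie together in some bag; and for every vertex, the bags containing it form a connected subtree. Here vertex 4 appears in no bag, so the decomposition is invalid.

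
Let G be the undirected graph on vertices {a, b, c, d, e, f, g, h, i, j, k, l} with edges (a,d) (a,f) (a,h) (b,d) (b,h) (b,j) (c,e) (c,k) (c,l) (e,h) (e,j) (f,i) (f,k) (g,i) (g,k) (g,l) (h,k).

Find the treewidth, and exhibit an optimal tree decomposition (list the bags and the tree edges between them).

Each bag holds 4 vertices, so the decomposition has width 3, which upper-bounds the treewidth. For the lower bound: the 4 vertex sets {g,i,l}, {c}, {k}, {a,e,f,h} are disjoint, each induces a connected subgraph, and every pair is joined by at least one edge of G. Contracting each set to a single vertex therefore yields K_{4} as a minor, and since treewidth is minor-monotone, tw(G) ≥ tw(K_{4}) = 3. Combining the bounds, tw(G) = 3.

Treewidth 3.
One such decomposition:
Bags: B1 = {c, g, i, l}  B2 = {c, g, i, k}  B3 = {c, f, i, k}  B4 = {c, e, f, k}  B5 = {e, f, h, k}  B6 = {a, e, f, h}  B7 = {a, e, h, j}  B8 = {a, b, h, j}  B9 = {a, b, d, j}
Tree: B1–B2, B2–B3, B3–B4, B4–B5, B5–B6, B6–B7, B7–B8, B8–B9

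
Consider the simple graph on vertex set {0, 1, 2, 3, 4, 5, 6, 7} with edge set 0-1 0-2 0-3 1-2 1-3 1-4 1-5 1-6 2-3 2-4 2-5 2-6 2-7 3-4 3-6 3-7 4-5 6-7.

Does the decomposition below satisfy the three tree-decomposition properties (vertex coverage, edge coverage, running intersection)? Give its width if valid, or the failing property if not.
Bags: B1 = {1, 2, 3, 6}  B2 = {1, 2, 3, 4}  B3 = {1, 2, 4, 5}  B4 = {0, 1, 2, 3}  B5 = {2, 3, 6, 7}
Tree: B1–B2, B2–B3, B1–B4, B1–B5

Yes; width 3.

Every vertex of G appears in some bag (union = {0, 1, 2, 3, 4, 5, 6, 7}); every edge is covered by a bag; and for each vertex v the set of bags containing v is connected in the bag tree. The decomposition is therefore valid. The largest bag has 4 vertices, so the width is 3.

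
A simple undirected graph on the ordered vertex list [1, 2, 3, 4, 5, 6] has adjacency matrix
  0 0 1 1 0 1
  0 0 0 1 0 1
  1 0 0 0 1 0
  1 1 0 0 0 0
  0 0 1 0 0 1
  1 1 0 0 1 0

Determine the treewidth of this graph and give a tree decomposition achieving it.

The largest bag has 3 vertices, giving width 2; this decomposition certifies tw(G) ≤ 2. Since 4–2–6–1–4 is a cycle in G, G is not acyclic. Forests are exactly the graphs of treewidth ≤ 1, so tw(G) ≥ 2. Combining the bounds, tw(G) = 2.

Treewidth 2.
One such decomposition:
Bags: B1 = {1, 2, 4}  B2 = {1, 2, 6}  B3 = {1, 3, 6}  B4 = {3, 5, 6}
Tree: B1–B2, B2–B3, B3–B4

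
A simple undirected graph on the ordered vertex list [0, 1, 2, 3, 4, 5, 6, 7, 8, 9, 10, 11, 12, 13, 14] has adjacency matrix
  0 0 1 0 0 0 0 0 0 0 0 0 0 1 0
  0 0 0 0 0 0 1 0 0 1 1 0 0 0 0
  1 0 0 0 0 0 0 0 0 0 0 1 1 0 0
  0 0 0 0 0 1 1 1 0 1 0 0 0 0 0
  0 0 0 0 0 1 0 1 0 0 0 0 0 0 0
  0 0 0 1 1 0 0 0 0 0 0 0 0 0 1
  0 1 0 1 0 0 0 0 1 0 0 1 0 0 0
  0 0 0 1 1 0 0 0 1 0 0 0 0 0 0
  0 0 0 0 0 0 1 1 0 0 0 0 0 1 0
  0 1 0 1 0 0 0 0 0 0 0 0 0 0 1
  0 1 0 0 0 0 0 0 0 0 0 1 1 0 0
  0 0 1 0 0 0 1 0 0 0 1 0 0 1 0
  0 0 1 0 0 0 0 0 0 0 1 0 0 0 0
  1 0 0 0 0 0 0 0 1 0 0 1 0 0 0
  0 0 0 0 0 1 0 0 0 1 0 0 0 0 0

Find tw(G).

3

A width-3 tree decomposition is:
Bags: B1 = {0, 2, 10, 12}  B2 = {0, 2, 10, 11}  B3 = {0, 10, 11, 13}  B4 = {1, 10, 11, 13}  B5 = {1, 6, 11, 13}  B6 = {1, 6, 8, 13}  B7 = {1, 6, 8, 9}  B8 = {3, 6, 8, 9}  B9 = {3, 7, 8, 9}  B10 = {3, 7, 9, 14}  B11 = {3, 5, 7, 14}  B12 = {4, 5, 7, 14}
Tree: B1–B2, B2–B3, B3–B4, B4–B5, B5–B6, B6–B7, B7–B8, B8–B9, B9–B10, B10–B11, B11–B12
Every bag has size at most 4, so the width is 4 − 1 = 3 and tw(G) ≤ 3. For the lower bound: the 4 vertex sets {0,2,12}, {10}, {11}, {1,6,8,13} are disjoint, each induces a connected subgraph, and every pair is joined by at least one edge of G. Contracting each set to a single vertex therefore yields K_{4} as a minor, and since treewidth is minor-monotone, tw(G) ≥ tw(K_{4}) = 3. Therefore the treewidth is 3.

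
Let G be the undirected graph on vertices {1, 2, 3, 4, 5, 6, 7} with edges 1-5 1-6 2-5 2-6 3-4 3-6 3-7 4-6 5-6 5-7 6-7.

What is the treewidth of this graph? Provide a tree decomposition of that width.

The largest bag has 3 vertices, giving width 2; this decomposition certifies tw(G) ≤ 2. For the lower bound, the 3 vertices {3, 4, 6} are pairwise adjacent, and any tree decomposition puts a clique entirely inside one bag — forcing width ≥ 2. Combining the bounds, tw(G) = 2.

Treewidth 2.
Bags: B1 = {3, 6, 7}  B2 = {3, 4, 6}  B3 = {5, 6, 7}  B4 = {2, 5, 6}  B5 = {1, 5, 6}
Tree: B1–B2, B1–B3, B3–B4, B4–B5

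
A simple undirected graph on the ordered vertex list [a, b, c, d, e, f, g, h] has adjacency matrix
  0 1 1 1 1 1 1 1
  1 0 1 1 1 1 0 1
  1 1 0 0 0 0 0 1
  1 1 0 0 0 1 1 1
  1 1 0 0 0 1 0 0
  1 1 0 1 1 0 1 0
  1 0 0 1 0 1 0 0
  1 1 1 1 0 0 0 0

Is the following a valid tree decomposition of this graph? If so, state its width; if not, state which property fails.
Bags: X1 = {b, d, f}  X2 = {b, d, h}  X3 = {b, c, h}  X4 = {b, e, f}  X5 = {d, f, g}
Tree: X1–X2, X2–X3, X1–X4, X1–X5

A tree decomposition must satisfy three properties: every vertex lies in some bag; for every edge, both endpoints lie together in some bag; and for every vertex, the bags containing it form a connected subtree. Here vertex a appears in no bag, so the decomposition is invalid.

No — vertex a appears in no bag.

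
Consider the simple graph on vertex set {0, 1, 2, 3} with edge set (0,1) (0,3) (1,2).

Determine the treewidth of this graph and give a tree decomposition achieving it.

Treewidth 1.
One such decomposition:
Bags: B1 = {1, 2}  B2 = {0, 1}  B3 = {0, 3}
Tree: B1–B2, B2–B3

The largest bag has 2 vertices, giving width 1; this decomposition certifies tw(G) ≤ 1. Any graph with an edge has treewidth ≥ 1, and G has the edge 2–1. Combining the bounds, tw(G) = 1.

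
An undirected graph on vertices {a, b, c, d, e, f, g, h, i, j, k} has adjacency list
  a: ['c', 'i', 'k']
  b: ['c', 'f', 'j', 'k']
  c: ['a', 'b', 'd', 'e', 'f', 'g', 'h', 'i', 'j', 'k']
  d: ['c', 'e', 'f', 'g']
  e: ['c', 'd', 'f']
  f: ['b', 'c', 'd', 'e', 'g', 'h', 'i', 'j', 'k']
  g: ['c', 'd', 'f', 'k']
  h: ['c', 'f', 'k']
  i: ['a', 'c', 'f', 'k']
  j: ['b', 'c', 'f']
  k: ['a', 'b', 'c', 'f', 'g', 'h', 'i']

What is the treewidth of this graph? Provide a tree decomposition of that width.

Every bag has size at most 4, so the width is 4 − 1 = 3 and tw(G) ≤ 3. On the other hand G contains the 4-clique {a, c, i, k}. A clique must lie in a single bag of any decomposition, so no decomposition can have width below 3. Hence tw(G) = 3 exactly.

Treewidth 3.
One optimal decomposition is:
Bags: B1 = {b, c, f, k}  B2 = {c, f, g, k}  B3 = {b, c, f, j}  B4 = {c, f, i, k}  B5 = {c, d, f, g}  B6 = {c, d, e, f}  B7 = {c, f, h, k}  B8 = {a, c, i, k}
Tree: B1–B2, B1–B3, B1–B4, B2–B5, B5–B6, B2–B7, B4–B8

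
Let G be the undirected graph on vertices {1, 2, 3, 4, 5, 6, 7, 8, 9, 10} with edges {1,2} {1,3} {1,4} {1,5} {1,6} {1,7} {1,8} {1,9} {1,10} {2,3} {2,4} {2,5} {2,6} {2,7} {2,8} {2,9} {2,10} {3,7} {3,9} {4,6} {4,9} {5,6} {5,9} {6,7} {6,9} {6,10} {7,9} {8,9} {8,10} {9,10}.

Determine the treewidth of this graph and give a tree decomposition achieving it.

Treewidth 4.
One optimal decomposition is:
Bags: B1 = {1, 2, 4, 6, 9}  B2 = {1, 2, 6, 9, 10}  B3 = {1, 2, 5, 6, 9}  B4 = {1, 2, 6, 7, 9}  B5 = {1, 2, 8, 9, 10}  B6 = {1, 2, 3, 7, 9}
Tree: B1–B2, B2–B3, B1–B4, B2–B5, B4–B6

Every bag has size at most 5, so the width is 5 − 1 = 4 and tw(G) ≤ 4. For the lower bound, the 5 vertices {1, 2, 8, 9, 10} are pairwise adjacent, and any tree decomposition puts a clique entirely inside one bag — forcing width ≥ 4. Combining the bounds, tw(G) = 4.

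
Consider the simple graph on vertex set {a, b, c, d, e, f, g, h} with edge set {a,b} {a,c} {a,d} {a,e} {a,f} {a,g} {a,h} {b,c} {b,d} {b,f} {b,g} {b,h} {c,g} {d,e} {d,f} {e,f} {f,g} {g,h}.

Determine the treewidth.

A width-3 tree decomposition is:
Bags: B1 = {a, b, f, g}  B2 = {a, b, d, f}  B3 = {a, b, c, g}  B4 = {a, d, e, f}  B5 = {a, b, g, h}
Tree: B1–B2, B1–B3, B2–B4, B3–B5
Each bag holds 4 vertices, so the decomposition has width 3, which upper-bounds the treewidth. Conversely, {a, d, e, f} is a clique of size 4, and the vertices of any clique must share a bag in every tree decomposition; so some bag has ≥ 4 vertices and tw(G) ≥ 3. The upper and lower bounds meet at 3, so that is the treewidth.

3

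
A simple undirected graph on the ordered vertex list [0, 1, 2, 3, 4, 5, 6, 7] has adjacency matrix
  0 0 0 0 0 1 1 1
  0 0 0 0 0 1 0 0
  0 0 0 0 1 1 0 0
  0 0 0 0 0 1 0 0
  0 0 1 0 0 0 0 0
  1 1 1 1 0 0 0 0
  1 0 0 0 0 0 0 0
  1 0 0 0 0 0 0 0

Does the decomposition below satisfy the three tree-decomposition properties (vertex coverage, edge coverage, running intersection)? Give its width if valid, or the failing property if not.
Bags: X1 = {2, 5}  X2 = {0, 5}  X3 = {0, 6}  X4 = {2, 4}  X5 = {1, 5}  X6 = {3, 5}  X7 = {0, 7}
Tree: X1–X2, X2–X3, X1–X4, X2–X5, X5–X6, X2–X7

Checking the three conditions: (i) the bags cover all of {0, 1, 2, 3, 4, 5, 6, 7}; (ii) for each edge, some bag contains both endpoints; (iii) the bags containing any fixed vertex form a subtree. All hold, so the decomposition is valid with width 2 − 1 = 1.

Yes; width 1.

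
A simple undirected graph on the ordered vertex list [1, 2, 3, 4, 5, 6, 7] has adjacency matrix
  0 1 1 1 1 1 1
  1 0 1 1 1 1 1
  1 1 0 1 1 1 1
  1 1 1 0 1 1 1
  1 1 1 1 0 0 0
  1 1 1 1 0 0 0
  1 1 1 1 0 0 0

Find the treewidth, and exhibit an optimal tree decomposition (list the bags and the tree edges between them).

The largest bag has 5 vertices, giving width 4; this decomposition certifies tw(G) ≤ 4. Conversely, {1, 2, 3, 4, 5} is a clique of size 5, and the vertices of any clique must share a bag in every tree decomposition; so some bag has ≥ 5 vertices and tw(G) ≥ 4. Hence tw(G) = 4 exactly.

Treewidth 4.
Bags: B1 = {1, 2, 3, 4, 6}  B2 = {1, 2, 3, 4, 7}  B3 = {1, 2, 3, 4, 5}
Tree: B1–B2, B1–B3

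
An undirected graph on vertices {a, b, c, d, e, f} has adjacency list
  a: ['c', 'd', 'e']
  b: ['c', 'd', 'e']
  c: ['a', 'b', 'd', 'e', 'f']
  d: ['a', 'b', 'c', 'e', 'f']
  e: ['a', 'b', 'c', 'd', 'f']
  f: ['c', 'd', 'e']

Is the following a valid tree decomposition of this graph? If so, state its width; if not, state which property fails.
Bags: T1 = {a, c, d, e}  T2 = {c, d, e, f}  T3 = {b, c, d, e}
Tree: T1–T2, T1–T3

Checking the three conditions: (i) the bags cover all of {a, b, c, d, e, f}; (ii) for each edge, some bag contains both endpoints; (iii) the bags containing any fixed vertex form a subtree. All hold, so the decomposition is valid with width 4 − 1 = 3.

Yes; width 3.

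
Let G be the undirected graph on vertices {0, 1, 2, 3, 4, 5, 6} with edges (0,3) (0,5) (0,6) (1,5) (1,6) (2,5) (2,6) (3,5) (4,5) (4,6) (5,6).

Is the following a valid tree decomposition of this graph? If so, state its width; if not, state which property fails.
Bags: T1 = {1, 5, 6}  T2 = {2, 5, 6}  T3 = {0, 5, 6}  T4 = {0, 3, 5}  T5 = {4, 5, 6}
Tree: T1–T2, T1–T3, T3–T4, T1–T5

Vertex coverage: the bags together contain {0, 1, 2, 3, 4, 5, 6}, the full vertex set. Edge coverage: each edge of G has both endpoints in at least one bag. Running intersection: for every vertex, the bags containing it form a connected subtree. All three properties hold, so this is a valid tree decomposition of width max|bag| − 1 = 2, and hence tw(G) ≤ 2.

Yes; width 2.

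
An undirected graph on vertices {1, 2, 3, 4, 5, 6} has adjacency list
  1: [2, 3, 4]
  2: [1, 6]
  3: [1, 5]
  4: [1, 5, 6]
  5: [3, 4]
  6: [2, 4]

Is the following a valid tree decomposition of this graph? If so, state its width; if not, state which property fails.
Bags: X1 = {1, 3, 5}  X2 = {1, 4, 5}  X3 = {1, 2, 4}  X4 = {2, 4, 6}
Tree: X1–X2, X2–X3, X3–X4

Every vertex of G appears in some bag (union = {1, 2, 3, 4, 5, 6}); every edge is covered by a bag; and for each vertex v the set of bags containing v is connected in the bag tree. The decomposition is therefore valid. The largest bag has 3 vertices, so the width is 2.

Yes; width 2.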